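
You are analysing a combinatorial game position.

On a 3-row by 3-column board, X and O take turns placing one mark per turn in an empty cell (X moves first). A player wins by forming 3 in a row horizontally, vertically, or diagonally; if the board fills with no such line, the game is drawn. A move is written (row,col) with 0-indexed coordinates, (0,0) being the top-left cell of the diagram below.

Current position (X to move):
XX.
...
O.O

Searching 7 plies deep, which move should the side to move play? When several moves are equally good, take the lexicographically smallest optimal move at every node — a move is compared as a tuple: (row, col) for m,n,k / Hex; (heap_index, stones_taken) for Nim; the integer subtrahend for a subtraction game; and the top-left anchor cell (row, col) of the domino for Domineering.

X's best at [XX./.../O.O]: (0,2)

ply 1, X at XX./.../O.O | (0,2)=+1→XXX/.../O.O*; (1,0)=-1→XX./X../O.O; (1,1)=-1→XX./.X./O.O; (1,2)=-1→XX./..X/O.O; (2,1)=+1→XX./.../OXO
ply 2: XXX/.../O.O is terminal -1 (O); from XX./.../O.O depth 7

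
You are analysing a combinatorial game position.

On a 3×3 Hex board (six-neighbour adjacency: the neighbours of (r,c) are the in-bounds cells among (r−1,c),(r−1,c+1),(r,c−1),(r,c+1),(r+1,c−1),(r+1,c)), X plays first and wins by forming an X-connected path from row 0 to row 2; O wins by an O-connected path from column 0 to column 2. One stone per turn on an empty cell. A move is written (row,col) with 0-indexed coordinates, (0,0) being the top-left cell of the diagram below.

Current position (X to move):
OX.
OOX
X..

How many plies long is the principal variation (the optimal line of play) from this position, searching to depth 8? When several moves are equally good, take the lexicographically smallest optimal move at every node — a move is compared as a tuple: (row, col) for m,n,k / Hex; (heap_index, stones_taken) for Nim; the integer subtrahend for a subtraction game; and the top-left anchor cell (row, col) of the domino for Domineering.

PV length from [OX./OOX/X..]: 3 plies

p1 X@[OX./OOX/X..]: (0,2)[OXX/OOX/X..]+1* (2,1)[OX./OOX/XX.]-1 (2,2)[OX./OOX/X.X]-1
p2 O@[OXX/OOX/X..]: (2,1)[OXX/OOX/XO.]-1* (2,2)[OXX/OOX/X.O]-1
p3 X@[OXX/OOX/XO.]: (2,2)[OXX/OOX/XOX]+1*
p4 O@[OXX/OOX/XOX] terminal -1; root [OX./OOX/X..] d8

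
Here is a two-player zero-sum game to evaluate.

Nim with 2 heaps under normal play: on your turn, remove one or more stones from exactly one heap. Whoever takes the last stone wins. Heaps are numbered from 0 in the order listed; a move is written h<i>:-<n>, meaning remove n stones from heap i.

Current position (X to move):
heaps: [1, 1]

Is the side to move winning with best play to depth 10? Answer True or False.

X winning at [(1,1)]: False

ply 1, X at (1,1) | h0:-1=-1→(0,1)*; h1:-1=-1→(1,0)
ply 2, O at (0,1) | h1:-1=+1→(0,0)*
ply 3: (0,0) is terminal -1 (X); from (1,1) depth 10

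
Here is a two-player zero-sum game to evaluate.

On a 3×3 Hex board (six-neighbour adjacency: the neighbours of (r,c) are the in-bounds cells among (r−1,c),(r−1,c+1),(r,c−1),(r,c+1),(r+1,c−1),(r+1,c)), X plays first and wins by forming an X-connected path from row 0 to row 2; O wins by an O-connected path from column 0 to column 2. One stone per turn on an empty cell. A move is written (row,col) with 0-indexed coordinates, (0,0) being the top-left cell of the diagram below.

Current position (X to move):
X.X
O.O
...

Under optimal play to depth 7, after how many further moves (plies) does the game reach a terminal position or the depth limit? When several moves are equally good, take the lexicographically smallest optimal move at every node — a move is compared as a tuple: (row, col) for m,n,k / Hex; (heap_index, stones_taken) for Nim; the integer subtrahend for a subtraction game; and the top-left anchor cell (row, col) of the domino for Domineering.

PV length from [X.X/O.O/...]: 3 plies

[X.X/O.O/...] X move#1: (0,1):-1/XXX/O.O/..., (1,1):+1/X.X/OXO/...*, (2,0):-1/X.X/O.O/X.., (2,1):-1/X.X/O.O/.X., (2,2):-1/X.X/O.O/..X
[X.X/OXO/...] O move#2: (0,1):-1/XOX/OXO/...*, (2,0):-1/X.X/OXO/O.., (2,1):-1/X.X/OXO/.O., (2,2):-1/X.X/OXO/..O
[XOX/OXO/...] X move#3: (2,0):+1/XOX/OXO/X..*, (2,1):+1/XOX/OXO/.X., (2,2):+1/XOX/OXO/..X
[XOX/OXO/X..] end (terminal -1, O#4); searched X.X/O.O/... to 7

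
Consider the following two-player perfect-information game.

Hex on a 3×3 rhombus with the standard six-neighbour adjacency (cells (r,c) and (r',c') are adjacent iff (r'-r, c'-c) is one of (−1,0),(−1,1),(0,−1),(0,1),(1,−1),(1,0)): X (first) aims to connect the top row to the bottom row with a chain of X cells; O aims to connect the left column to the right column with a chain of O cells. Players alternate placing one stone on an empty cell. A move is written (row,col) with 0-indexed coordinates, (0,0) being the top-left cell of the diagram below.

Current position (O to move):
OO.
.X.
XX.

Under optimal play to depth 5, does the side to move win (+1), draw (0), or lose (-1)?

value(OO./.X./XX., O) = +1

p1 O@[OO./.X./XX.]: (0,2)[OOO/.X./XX.]+1* (1,0)[OO./OX./XX.]-1 (1,2)[OO./.XO/XX.]-1 (2,2)[OO./.X./XXO]-1
p2 X@[OOO/.X./XX.] terminal -1; root [OO./.X./XX.] d5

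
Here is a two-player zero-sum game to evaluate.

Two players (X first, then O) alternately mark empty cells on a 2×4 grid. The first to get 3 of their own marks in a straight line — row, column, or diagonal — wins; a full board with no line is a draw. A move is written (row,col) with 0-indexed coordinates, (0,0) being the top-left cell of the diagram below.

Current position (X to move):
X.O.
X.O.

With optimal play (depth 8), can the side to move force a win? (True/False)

ply 1, X at X.O./X.O. | (0,1)=+0→XXO./X.O.*; (0,3)=+0→X.OX/X.O.; (1,1)=+0→X.O./XXO.; (1,3)=+0→X.O./X.OX
ply 2, O at XXO./X.O. | (0,3)=+0→XXOO/X.O.*; (1,1)=+0→XXO./XOO.; (1,3)=+0→XXO./X.OO
ply 3, X at XXOO/X.O. | (1,1)=+0→XXOO/XXO.*; (1,3)=+0→XXOO/X.OX
ply 4, O at XXOO/XXO. | (1,3)=+0→XXOO/XXOO*
ply 5: XXOO/XXOO is terminal +0 (X); from X.O./X.O. depth 8

X winning at [X.O./X.O.]: False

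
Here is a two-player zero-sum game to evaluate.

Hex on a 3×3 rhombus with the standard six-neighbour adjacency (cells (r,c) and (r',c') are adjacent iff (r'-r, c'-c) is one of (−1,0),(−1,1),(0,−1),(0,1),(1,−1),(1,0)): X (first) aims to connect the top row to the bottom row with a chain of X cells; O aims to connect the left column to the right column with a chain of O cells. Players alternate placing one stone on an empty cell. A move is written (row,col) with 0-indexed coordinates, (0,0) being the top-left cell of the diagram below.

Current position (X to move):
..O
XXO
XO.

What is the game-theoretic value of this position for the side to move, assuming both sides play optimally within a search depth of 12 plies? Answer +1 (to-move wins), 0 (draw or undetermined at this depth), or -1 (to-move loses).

[..O/XXO/XO.] X move#1: (0,0):+1/X.O/XXO/XO.*, (0,1):+1/.XO/XXO/XO., (2,2):+1/..O/XXO/XOX
[X.O/XXO/XO.] end (terminal -1, O#2); searched ..O/XXO/XO. to 12

value(..O/XXO/XO., X) = +1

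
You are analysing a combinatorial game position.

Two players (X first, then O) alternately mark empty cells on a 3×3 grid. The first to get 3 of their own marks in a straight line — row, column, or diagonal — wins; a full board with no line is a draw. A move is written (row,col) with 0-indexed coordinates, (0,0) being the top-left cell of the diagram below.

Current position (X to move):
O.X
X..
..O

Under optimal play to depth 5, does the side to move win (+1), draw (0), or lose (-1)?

[O.X/X../..O] X move#1: (0,1):-1/OXX/X../..O, (1,1):+1/O.X/XX./..O*, (1,2):-1/O.X/X.X/..O, (2,0):-1/O.X/X../X.O, (2,1):-1/O.X/X../.XO
[O.X/XX./..O] O move#2: (0,1):-1/OOX/XX./..O*, (1,2):-1/O.X/XXO/..O, (2,0):-1/O.X/XX./O.O, (2,1):-1/O.X/XX./.OO
[OOX/XX./..O] X move#3: (1,2):+1/OOX/XXX/..O*, (2,0):+1/OOX/XX./X.O, (2,1):+1/OOX/XX./.XO
[OOX/XXX/..O] end (terminal -1, O#4); searched O.X/X../..O to 5

value(O.X/X../..O, X) = +1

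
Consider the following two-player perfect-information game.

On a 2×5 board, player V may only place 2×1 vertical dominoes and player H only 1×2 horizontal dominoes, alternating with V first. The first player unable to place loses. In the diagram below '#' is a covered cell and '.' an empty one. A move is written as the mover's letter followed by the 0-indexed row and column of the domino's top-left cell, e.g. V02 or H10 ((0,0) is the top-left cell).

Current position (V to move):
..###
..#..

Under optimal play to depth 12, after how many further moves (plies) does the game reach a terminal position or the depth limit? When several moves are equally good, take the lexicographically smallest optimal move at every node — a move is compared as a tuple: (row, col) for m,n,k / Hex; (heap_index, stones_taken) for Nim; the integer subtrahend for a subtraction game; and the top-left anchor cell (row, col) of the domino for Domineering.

ply 1, V at ..###/..#.. | V00=+1→#.###/#.#..*; V01=+1→.####/.##..
ply 2, H at #.###/#.#.. | H13=-1→#.###/#.###*
ply 3, V at #.###/#.### | V01=+1→#####/#####*
ply 4: #####/##### is terminal -1 (H); from ..###/..#.. depth 12

PV length from [..###/..#..]: 3 plies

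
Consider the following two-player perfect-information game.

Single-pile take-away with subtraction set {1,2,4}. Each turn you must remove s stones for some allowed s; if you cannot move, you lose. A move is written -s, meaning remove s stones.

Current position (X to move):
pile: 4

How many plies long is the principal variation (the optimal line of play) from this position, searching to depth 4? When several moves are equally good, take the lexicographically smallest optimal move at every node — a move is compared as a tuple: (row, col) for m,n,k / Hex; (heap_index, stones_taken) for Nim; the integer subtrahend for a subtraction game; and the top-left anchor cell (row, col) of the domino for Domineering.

p1 X@[4]: -1[3]+1* -2[2]-1 -4[0]+1
p2 O@[3]: -1[2]-1* -2[1]-1
p3 X@[2]: -1[1]-1 -2[0]+1*
p4 O@[0] terminal -1; root [4] d4

PV length from [4]: 3 plies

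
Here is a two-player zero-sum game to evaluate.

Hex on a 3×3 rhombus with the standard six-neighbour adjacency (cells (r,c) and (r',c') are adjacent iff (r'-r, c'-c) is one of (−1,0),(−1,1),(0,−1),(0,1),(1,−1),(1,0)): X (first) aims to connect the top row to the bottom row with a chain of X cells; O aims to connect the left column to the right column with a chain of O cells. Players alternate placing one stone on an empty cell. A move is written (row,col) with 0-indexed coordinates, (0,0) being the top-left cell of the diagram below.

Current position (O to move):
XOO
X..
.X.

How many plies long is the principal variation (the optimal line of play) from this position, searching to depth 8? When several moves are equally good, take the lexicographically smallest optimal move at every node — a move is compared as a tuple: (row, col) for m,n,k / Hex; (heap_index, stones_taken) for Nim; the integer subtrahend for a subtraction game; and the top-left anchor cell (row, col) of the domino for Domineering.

p1 O@[XOO/X../.X.]: (1,1)[XOO/XO./.X.]-1* (1,2)[XOO/X.O/.X.]-1 (2,0)[XOO/X../OX.]-1 (2,2)[XOO/X../.XO]-1
p2 X@[XOO/XO./.X.]: (1,2)[XOO/XOX/.X.]-1 (2,0)[XOO/XO./XX.]+1* (2,2)[XOO/XO./.XX]-1
p3 O@[XOO/XO./XX.] terminal -1; root [XOO/X../.X.] d8

PV length from [XOO/X../.X.]: 2 plies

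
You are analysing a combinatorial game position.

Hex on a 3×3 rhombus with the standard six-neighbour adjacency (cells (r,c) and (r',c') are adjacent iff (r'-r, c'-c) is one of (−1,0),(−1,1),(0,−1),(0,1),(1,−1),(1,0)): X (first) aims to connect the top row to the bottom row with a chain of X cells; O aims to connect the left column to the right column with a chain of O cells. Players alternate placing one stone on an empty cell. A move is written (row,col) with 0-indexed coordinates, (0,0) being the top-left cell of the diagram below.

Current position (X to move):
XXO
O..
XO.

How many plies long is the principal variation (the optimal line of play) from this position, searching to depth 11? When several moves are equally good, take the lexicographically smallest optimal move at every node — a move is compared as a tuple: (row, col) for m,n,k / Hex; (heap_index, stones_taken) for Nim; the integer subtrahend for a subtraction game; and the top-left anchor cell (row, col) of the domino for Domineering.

PV length from [XXO/O../XO.]: 1 ply

[XXO/O../XO.] X move#1: (1,1):+1/XXO/OX./XO.*, (1,2):-1/XXO/O.X/XO., (2,2):-1/XXO/O../XOX
[XXO/OX./XO.] end (terminal -1, O#2); searched XXO/O../XO. to 11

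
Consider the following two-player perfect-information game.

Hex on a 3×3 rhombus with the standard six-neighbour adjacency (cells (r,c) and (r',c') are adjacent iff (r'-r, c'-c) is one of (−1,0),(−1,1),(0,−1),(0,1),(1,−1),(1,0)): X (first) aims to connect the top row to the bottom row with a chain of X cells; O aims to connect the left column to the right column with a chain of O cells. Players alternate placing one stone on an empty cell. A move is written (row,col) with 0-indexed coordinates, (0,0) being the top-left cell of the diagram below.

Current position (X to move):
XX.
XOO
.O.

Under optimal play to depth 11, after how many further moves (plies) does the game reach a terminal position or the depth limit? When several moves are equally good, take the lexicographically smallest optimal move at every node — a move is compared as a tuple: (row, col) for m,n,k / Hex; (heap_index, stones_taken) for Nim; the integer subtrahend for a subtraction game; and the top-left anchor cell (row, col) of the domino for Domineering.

PV length from [XX./XOO/.O.]: 1 ply

p1 X@[XX./XOO/.O.]: (0,2)[XXX/XOO/.O.]-1 (2,0)[XX./XOO/XO.]+1* (2,2)[XX./XOO/.OX]-1
p2 O@[XX./XOO/XO.] terminal -1; root [XX./XOO/.O.] d11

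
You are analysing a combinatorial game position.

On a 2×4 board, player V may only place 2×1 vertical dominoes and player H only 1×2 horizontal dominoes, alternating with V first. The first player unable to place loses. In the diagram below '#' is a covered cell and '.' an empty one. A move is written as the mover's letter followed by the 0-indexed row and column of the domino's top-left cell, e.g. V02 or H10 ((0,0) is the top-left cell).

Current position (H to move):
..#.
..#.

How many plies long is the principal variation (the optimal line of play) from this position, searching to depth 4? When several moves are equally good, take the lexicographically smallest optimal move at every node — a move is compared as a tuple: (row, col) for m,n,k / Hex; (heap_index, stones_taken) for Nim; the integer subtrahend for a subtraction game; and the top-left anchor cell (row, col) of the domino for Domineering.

[..#./..#.] H move#1: H00:+1/###./..#.*, H10:+1/..#./###.
[###./..#.] V move#2: V03:-1/####/..##*
[####/..##] H move#3: H10:+1/####/####*
[####/####] end (terminal -1, V#4); searched ..#./..#. to 4

PV length from [..#./..#.]: 3 plies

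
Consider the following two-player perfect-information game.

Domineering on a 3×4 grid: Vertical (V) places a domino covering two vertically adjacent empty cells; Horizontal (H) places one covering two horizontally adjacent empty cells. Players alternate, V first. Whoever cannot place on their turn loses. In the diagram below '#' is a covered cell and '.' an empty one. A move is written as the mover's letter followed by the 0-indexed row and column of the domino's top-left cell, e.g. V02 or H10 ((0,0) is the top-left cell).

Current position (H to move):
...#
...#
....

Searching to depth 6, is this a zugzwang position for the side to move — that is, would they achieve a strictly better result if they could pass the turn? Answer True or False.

[...#/...#/....] H move#1: H00:-1/##.#/...#/...., H01:-1/.###/...#/...., H10:+1/...#/##.#/....*, H11:+1/...#/.###/...., H20:-1/...#/...#/##.., H21:-1/...#/...#/.##., H22:-1/...#/...#/..##
[...#/##.#/....] V move#2: V02:-1/..##/####/....*, V12:-1/...#/####/..#.
[..##/####/....] H move#3: H00:+1/####/####/....*, H20:+1/..##/####/##.., H21:+1/..##/####/.##., H22:+1/..##/####/..##
[####/####/....] end (terminal -1, V#4); searched ...#/...#/.... to 6
if H skipped the turn, V would face:
~ [...#/...#/....] V move#1: V00:-1/#..#/#..#/...., V01:+1/.#.#/.#.#/....*, V02:-1/..##/..##/...., V10:-1/...#/#..#/#..., V11:+1/...#/.#.#/.#.., V12:-1/...#/..##/..#.
~ [.#.#/.#.#/....] H move#2: H20:-1/.#.#/.#.#/##..*, H21:-1/.#.#/.#.#/.##., H22:-1/.#.#/.#.#/..##
~ [.#.#/.#.#/##..] V move#3: V00:+1/##.#/##.#/##..*, V02:+1/.###/.###/##.., V12:+1/.#.#/.###/###.
~ [##.#/##.#/##..] H move#4: H22:-1/##.#/##.#/####*
~ [##.#/##.#/####] V move#5: V02:+1/####/####/####*
~ [####/####/####] end (terminal -1, H#6); searched ...#/...#/.... to 6
compare (H): move=+1 vs pass=-1

zugzwang(...#/...#/...., H) = False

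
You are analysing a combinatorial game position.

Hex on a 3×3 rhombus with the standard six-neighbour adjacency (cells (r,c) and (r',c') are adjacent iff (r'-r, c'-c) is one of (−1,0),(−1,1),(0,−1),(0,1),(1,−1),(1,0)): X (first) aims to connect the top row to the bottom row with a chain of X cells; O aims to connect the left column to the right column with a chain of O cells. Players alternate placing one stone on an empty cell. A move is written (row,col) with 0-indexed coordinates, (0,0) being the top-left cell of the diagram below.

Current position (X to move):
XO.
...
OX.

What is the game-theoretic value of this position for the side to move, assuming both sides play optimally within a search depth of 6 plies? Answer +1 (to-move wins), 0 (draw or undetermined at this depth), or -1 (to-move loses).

[XO./.../OX.] X move#1: (0,2):+1/XOX/.../OX.*, (1,0):-1/XO./X../OX., (1,1):+1/XO./.X./OX., (1,2):-1/XO./..X/OX., (2,2):-1/XO./.../OXX
[XOX/.../OX.] O move#2: (1,0):-1/XOX/O../OX.*, (1,1):-1/XOX/.O./OX., (1,2):-1/XOX/..O/OX., (2,2):-1/XOX/.../OXO
[XOX/O../OX.] X move#3: (1,1):+1/XOX/OX./OX.*, (1,2):+1/XOX/O.X/OX., (2,2):+1/XOX/O../OXX
[XOX/OX./OX.] end (terminal -1, O#4); searched XO./.../OX. to 6

value(XO./.../OX., X) = +1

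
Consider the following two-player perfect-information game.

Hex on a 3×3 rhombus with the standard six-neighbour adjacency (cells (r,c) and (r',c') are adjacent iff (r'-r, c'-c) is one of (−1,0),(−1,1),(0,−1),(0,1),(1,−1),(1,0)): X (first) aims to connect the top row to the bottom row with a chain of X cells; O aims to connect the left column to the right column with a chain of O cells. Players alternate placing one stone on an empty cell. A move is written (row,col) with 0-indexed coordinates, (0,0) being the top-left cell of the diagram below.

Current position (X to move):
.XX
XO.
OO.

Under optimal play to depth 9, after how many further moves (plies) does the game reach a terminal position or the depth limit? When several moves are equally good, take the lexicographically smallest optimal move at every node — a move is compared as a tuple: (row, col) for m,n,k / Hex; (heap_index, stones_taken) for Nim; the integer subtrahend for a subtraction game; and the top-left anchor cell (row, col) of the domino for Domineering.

[.XX/XO./OO.] X move#1: (0,0):-1/XXX/XO./OO.*, (1,2):-1/.XX/XOX/OO., (2,2):-1/.XX/XO./OOX
[XXX/XO./OO.] O move#2: (1,2):+1/XXX/XOO/OO.*, (2,2):+1/XXX/XO./OOO
[XXX/XOO/OO.] end (terminal -1, X#3); searched .XX/XO./OO. to 9

PV length from [.XX/XO./OO.]: 2 plies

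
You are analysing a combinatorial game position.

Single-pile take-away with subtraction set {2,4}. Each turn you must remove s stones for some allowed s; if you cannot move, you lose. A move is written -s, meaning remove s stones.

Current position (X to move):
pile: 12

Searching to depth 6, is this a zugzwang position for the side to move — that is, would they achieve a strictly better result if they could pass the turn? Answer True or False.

p1 X@[12]: -2[10]-1* -4[8]-1
p2 O@[10]: -2[8]-1 -4[6]+1*
p3 X@[6]: -2[4]-1* -4[2]-1
p4 O@[4]: -2[2]-1 -4[0]+1*
p5 X@[0] terminal -1; root [12] d6
suppose X passes — search the same position with O to move:
pass> p1 O@[12]: -2[10]-1* -4[8]-1
pass> p2 X@[10]: -2[8]-1 -4[6]+1*
pass> p3 O@[6]: -2[4]-1* -4[2]-1
pass> p4 X@[4]: -2[2]-1 -4[0]+1*
pass> p5 O@[0] terminal -1; root [12] d6
for X: play -1, pass +1

zugzwang(12, X) = True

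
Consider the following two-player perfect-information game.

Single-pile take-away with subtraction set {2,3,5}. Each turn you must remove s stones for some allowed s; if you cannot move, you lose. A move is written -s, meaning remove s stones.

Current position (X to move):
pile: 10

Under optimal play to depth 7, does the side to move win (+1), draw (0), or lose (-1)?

ply 1, X at 10 | -2=+1→8*; -3=+1→7; -5=-1→5
ply 2, O at 8 | -2=-1→6*; -3=-1→5; -5=-1→3
ply 3, X at 6 | -2=-1→4; -3=-1→3; -5=+1→1*
ply 4: 1 is terminal -1 (O); from 10 depth 7

value(10, X) = +1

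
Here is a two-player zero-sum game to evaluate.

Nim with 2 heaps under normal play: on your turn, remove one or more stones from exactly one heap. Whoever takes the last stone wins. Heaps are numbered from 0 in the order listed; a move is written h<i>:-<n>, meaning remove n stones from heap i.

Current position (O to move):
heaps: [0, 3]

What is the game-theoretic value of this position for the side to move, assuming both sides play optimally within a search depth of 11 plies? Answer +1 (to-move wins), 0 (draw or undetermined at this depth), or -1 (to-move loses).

value((0,3), O) = +1

p1 O@[(0,3)]: h1:-1[(0,2)]-1 h1:-2[(0,1)]-1 h1:-3[(0,0)]+1*
p2 X@[(0,0)] terminal -1; root [(0,3)] d11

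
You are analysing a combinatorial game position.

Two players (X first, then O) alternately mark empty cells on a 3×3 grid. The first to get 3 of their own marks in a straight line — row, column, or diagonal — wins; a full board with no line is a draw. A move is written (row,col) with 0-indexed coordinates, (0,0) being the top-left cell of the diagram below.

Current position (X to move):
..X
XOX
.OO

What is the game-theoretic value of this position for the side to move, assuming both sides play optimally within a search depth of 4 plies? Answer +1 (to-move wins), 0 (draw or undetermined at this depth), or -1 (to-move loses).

value(..X/XOX/.OO, X) = -1

p1 X@[..X/XOX/.OO]: (0,0)[X.X/XOX/.OO]-1* (0,1)[.XX/XOX/.OO]-1 (2,0)[..X/XOX/XOO]-1
p2 O@[X.X/XOX/.OO]: (0,1)[XOX/XOX/.OO]+1* (2,0)[X.X/XOX/OOO]+1
p3 X@[XOX/XOX/.OO] terminal -1; root [..X/XOX/.OO] d4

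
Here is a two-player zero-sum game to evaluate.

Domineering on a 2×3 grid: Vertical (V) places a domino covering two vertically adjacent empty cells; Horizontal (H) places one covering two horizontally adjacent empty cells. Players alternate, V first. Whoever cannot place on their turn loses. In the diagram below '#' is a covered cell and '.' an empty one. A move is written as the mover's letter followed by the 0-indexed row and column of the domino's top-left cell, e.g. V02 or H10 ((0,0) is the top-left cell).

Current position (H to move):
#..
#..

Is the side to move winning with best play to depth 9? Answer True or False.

ply 1, H at #../#.. | H01=+1→###/#..*; H11=+1→#../###
ply 2: ###/#.. is terminal -1 (V); from #../#.. depth 9

H winning at [#../#..]: True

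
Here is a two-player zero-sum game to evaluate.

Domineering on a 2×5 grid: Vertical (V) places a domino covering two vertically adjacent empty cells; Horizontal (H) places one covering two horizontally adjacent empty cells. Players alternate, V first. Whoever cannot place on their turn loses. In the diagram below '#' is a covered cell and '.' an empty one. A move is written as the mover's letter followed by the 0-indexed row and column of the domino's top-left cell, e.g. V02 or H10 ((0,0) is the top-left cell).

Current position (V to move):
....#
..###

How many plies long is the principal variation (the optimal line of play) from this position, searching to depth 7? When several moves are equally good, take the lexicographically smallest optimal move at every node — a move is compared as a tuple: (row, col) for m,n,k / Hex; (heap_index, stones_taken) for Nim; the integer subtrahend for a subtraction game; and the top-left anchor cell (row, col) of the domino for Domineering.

PV length from [....#/..###]: 3 plies

p1 V@[....#/..###]: V00[#...#/#.###]-1 V01[.#..#/.####]+1*
p2 H@[.#..#/.####]: H02[.####/.####]-1*
p3 V@[.####/.####]: V00[#####/#####]+1*
p4 H@[#####/#####] terminal -1; root [....#/..###] d7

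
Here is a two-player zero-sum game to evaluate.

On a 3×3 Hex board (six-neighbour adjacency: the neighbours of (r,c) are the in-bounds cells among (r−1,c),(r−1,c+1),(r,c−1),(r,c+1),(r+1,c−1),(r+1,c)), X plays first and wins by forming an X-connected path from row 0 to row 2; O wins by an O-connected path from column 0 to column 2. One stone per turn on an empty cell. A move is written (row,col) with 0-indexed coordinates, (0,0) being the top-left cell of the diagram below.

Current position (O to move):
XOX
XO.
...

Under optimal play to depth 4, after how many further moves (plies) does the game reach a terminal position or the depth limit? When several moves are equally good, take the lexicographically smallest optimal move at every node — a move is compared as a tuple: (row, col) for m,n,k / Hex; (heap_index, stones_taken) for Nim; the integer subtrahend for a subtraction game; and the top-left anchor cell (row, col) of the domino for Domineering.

PV length from [XOX/XO./...]: 2 plies

ply 1, O at XOX/XO./... | (1,2)=-1→XOX/XOO/...*; (2,0)=-1→XOX/XO./O..; (2,1)=-1→XOX/XO./.O.; (2,2)=-1→XOX/XO./..O
ply 2, X at XOX/XOO/... | (2,0)=+1→XOX/XOO/X..*; (2,1)=-1→XOX/XOO/.X.; (2,2)=-1→XOX/XOO/..X
ply 3: XOX/XOO/X.. is terminal -1 (O); from XOX/XO./... depth 4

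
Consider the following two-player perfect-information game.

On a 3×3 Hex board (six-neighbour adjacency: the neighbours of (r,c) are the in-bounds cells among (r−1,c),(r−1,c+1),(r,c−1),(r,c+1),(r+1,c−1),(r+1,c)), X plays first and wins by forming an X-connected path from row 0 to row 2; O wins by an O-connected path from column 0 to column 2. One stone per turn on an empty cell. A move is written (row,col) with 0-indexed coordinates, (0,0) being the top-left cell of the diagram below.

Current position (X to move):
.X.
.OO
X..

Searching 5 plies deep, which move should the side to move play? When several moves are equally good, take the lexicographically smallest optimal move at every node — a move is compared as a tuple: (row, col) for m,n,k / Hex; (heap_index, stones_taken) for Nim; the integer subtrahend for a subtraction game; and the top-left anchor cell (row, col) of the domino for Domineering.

[.X./.OO/X..] X move#1: (0,0):-1/XX./.OO/X.., (0,2):-1/.XX/.OO/X.., (1,0):+1/.X./XOO/X..*, (2,1):-1/.X./.OO/XX., (2,2):-1/.X./.OO/X.X
[.X./XOO/X..] end (terminal -1, O#2); searched .X./.OO/X.. to 5

X's best at [.X./.OO/X..]: (1,0)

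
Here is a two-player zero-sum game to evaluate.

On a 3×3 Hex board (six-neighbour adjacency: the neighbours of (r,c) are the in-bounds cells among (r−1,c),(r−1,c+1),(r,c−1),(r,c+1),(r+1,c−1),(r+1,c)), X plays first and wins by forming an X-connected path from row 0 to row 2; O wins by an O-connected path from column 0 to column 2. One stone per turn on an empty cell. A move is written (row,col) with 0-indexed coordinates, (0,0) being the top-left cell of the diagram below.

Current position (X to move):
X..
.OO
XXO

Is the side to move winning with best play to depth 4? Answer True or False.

[X../.OO/XXO] X move#1: (0,1):-1/XX./.OO/XXO, (0,2):-1/X.X/.OO/XXO, (1,0):+1/X../XOO/XXO*
[X../XOO/XXO] end (terminal -1, O#2); searched X../.OO/XXO to 4

X winning at [X../.OO/XXO]: True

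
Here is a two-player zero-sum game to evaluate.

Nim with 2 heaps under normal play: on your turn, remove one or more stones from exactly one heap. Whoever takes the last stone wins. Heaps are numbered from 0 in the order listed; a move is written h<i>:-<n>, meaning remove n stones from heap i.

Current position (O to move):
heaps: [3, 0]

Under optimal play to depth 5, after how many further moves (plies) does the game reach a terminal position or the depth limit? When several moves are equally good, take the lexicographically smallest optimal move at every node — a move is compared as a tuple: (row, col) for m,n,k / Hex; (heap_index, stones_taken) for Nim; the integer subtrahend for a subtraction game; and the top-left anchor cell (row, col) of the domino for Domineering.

[(3,0)] O move#1: h0:-1:-1/(2,0), h0:-2:-1/(1,0), h0:-3:+1/(0,0)*
[(0,0)] end (terminal -1, X#2); searched (3,0) to 5

PV length from [(3,0)]: 1 ply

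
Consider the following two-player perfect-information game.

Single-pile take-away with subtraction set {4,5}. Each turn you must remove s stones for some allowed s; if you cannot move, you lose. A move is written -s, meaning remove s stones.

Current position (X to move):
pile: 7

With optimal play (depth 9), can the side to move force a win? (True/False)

X winning at [7]: True

[7] X move#1: -4:+1/3*, -5:+1/2
[3] end (terminal -1, O#2); searched 7 to 9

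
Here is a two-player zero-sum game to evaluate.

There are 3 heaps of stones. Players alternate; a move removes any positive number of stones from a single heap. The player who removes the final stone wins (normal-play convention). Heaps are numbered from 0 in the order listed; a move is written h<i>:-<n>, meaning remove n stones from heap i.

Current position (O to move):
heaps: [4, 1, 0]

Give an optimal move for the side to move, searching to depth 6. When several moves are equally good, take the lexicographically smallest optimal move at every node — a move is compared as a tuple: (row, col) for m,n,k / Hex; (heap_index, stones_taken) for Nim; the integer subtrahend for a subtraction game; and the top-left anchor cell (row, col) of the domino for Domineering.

O's best at [(4,1,0)]: h0:-3

ply 1, O at (4,1,0) | h0:-1=-1→(3,1,0); h0:-2=-1→(2,1,0); h0:-3=+1→(1,1,0)*; h0:-4=-1→(0,1,0); h1:-1=-1→(4,0,0)
ply 2, X at (1,1,0) | h0:-1=-1→(0,1,0)*; h1:-1=-1→(1,0,0)
ply 3, O at (0,1,0) | h1:-1=+1→(0,0,0)*
ply 4: (0,0,0) is terminal -1 (X); from (4,1,0) depth 6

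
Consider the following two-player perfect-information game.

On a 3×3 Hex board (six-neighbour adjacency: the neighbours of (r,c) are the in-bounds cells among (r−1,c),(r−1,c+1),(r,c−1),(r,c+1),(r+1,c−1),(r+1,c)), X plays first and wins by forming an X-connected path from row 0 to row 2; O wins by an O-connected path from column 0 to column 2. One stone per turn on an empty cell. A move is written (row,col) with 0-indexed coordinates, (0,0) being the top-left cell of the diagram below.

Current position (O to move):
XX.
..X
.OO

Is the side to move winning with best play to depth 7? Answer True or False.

[XX./..X/.OO] O move#1: (0,2):-1/XXO/..X/.OO, (1,0):+1/XX./O.X/.OO*, (1,1):+1/XX./.OX/.OO, (2,0):+1/XX./..X/OOO
[XX./O.X/.OO] X move#2: (0,2):-1/XXX/O.X/.OO*, (1,1):-1/XX./OXX/.OO, (2,0):-1/XX./O.X/XOO
[XXX/O.X/.OO] O move#3: (1,1):+1/XXX/OOX/.OO*, (2,0):+1/XXX/O.X/OOO
[XXX/OOX/.OO] end (terminal -1, X#4); searched XX./..X/.OO to 7

O winning at [XX./..X/.OO]: True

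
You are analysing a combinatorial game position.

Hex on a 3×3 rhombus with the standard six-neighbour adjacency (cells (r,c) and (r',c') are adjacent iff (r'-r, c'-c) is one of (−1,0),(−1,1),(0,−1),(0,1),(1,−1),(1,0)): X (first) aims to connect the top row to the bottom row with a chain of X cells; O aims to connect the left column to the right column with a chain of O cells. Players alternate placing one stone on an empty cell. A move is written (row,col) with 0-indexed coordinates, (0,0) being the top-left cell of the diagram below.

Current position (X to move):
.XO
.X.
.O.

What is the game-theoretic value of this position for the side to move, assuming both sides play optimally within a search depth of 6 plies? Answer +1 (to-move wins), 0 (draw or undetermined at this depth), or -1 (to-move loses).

ply 1, X at .XO/.X./.O. | (0,0)=-1→XXO/.X./.O.; (1,0)=-1→.XO/XX./.O.; (1,2)=+1→.XO/.XX/.O.*; (2,0)=+1→.XO/.X./XO.; (2,2)=+1→.XO/.X./.OX
ply 2, O at .XO/.XX/.O. | (0,0)=-1→OXO/.XX/.O.*; (1,0)=-1→.XO/OXX/.O.; (2,0)=-1→.XO/.XX/OO.; (2,2)=-1→.XO/.XX/.OO
ply 3, X at OXO/.XX/.O. | (1,0)=+1→OXO/XXX/.O.*; (2,0)=+1→OXO/.XX/XO.; (2,2)=+1→OXO/.XX/.OX
ply 4, O at OXO/XXX/.O. | (2,0)=-1→OXO/XXX/OO.*; (2,2)=-1→OXO/XXX/.OO
ply 5, X at OXO/XXX/OO. | (2,2)=+1→OXO/XXX/OOX*
ply 6: OXO/XXX/OOX is terminal -1 (O); from .XO/.X./.O. depth 6

value(.XO/.X./.O., X) = +1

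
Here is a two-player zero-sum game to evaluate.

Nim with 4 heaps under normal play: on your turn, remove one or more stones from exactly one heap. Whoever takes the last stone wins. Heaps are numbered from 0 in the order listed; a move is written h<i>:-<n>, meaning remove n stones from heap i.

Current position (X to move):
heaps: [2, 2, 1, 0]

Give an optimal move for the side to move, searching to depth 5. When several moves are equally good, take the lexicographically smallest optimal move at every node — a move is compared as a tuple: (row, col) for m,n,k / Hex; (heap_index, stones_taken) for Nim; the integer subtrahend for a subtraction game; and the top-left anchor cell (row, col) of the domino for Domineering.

[(2,2,1,0)] X move#1: h0:-1:-1/(1,2,1,0), h0:-2:-1/(0,2,1,0), h1:-1:-1/(2,1,1,0), h1:-2:-1/(2,0,1,0), h2:-1:+1/(2,2,0,0)*
[(2,2,0,0)] O move#2: h0:-1:-1/(1,2,0,0)*, h0:-2:-1/(0,2,0,0), h1:-1:-1/(2,1,0,0), h1:-2:-1/(2,0,0,0)
[(1,2,0,0)] X move#3: h0:-1:-1/(0,2,0,0), h1:-1:+1/(1,1,0,0)*, h1:-2:-1/(1,0,0,0)
[(1,1,0,0)] O move#4: h0:-1:-1/(0,1,0,0)*, h1:-1:-1/(1,0,0,0)
[(0,1,0,0)] X move#5: h1:-1:+1/(0,0,0,0)*
[(0,0,0,0)] end (terminal -1, O#6); searched (2,2,1,0) to 5

X's best at [(2,2,1,0)]: h2:-1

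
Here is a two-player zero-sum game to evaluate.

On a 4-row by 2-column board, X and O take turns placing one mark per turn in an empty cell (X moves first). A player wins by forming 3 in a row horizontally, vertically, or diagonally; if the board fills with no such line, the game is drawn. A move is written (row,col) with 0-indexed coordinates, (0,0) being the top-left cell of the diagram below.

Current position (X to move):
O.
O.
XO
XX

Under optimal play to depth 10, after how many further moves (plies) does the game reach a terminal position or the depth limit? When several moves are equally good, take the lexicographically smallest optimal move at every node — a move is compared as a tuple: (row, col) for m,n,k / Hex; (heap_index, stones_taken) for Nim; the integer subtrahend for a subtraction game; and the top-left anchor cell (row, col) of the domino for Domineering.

PV length from [O./O./XO/XX]: 2 plies

p1 X@[O./O./XO/XX]: (0,1)[OX/O./XO/XX]+0* (1,1)[O./OX/XO/XX]+0
p2 O@[OX/O./XO/XX]: (1,1)[OX/OO/XO/XX]+0*
p3 X@[OX/OO/XO/XX] terminal +0; root [O./O./XO/XX] d10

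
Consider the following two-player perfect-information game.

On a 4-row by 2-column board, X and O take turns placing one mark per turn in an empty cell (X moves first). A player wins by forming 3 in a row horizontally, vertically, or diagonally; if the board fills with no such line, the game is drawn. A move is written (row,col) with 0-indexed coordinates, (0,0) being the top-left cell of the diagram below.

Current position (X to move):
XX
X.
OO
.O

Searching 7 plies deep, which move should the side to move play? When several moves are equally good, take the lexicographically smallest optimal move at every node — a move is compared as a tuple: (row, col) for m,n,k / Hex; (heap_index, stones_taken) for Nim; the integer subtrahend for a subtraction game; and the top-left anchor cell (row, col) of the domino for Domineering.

X's best at [XX/X./OO/.O]: (1,1)

[XX/X./OO/.O] X move#1: (1,1):+0/XX/XX/OO/.O*, (3,0):-1/XX/X./OO/XO
[XX/XX/OO/.O] O move#2: (3,0):+0/XX/XX/OO/OO*
[XX/XX/OO/OO] end (terminal +0, X#3); searched XX/X./OO/.O to 7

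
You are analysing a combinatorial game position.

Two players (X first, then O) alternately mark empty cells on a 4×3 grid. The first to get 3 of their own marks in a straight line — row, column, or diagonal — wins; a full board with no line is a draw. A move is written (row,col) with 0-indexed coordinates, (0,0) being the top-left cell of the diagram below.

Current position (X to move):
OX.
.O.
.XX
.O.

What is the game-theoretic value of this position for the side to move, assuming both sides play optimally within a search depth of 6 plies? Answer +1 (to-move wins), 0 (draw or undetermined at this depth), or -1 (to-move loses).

value(OX./.O./.XX/.O., X) = +1

[OX./.O./.XX/.O.] X move#1: (0,2):+1/OXX/.O./.XX/.O.*, (1,0):+1/OX./XO./.XX/.O., (1,2):+1/OX./.OX/.XX/.O., (2,0):+1/OX./.O./XXX/.O., (3,0):+1/OX./.O./.XX/XO., (3,2):+1/OX./.O./.XX/.OX
[OXX/.O./.XX/.O.] O move#2: (1,0):-1/OXX/OO./.XX/.O.*, (1,2):-1/OXX/.OO/.XX/.O., (2,0):-1/OXX/.O./OXX/.O., (3,0):-1/OXX/.O./.XX/OO., (3,2):-1/OXX/.O./.XX/.OO
[OXX/OO./.XX/.O.] X move#3: (1,2):+1/OXX/OOX/.XX/.O.*, (2,0):+1/OXX/OO./XXX/.O., (3,0):-1/OXX/OO./.XX/XO., (3,2):-1/OXX/OO./.XX/.OX
[OXX/OOX/.XX/.O.] end (terminal -1, O#4); searched OX./.O./.XX/.O. to 6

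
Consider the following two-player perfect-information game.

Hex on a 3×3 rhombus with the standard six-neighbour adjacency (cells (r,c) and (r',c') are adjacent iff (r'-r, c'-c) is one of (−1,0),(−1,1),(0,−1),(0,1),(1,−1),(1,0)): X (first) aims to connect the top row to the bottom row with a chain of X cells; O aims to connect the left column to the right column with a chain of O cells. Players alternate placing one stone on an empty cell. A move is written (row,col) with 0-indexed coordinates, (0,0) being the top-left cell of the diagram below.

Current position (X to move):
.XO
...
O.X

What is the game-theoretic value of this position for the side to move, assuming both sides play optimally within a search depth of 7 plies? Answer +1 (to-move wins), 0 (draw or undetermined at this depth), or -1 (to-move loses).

value(.XO/.../O.X, X) = +1

p1 X@[.XO/.../O.X]: (0,0)[XXO/.../O.X]-1 (1,0)[.XO/X../O.X]-1 (1,1)[.XO/.X./O.X]+1* (1,2)[.XO/..X/O.X]-1 (2,1)[.XO/.../OXX]-1
p2 O@[.XO/.X./O.X]: (0,0)[OXO/.X./O.X]-1* (1,0)[.XO/OX./O.X]-1 (1,2)[.XO/.XO/O.X]-1 (2,1)[.XO/.X./OOX]-1
p3 X@[OXO/.X./O.X]: (1,0)[OXO/XX./O.X]+1* (1,2)[OXO/.XX/O.X]+1 (2,1)[OXO/.X./OXX]+1
p4 O@[OXO/XX./O.X]: (1,2)[OXO/XXO/O.X]-1* (2,1)[OXO/XX./OOX]-1
p5 X@[OXO/XXO/O.X]: (2,1)[OXO/XXO/OXX]+1*
p6 O@[OXO/XXO/OXX] terminal -1; root [.XO/.../O.X] d7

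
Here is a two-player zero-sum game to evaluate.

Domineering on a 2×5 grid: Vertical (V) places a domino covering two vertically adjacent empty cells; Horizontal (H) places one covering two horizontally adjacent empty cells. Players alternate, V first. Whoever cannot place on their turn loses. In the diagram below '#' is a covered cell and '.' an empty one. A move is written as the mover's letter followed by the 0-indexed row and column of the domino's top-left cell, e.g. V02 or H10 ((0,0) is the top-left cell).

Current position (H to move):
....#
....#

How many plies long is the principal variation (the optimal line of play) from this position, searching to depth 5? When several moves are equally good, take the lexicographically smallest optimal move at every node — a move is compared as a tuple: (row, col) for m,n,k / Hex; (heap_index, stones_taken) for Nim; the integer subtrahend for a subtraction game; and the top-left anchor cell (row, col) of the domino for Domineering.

PV length from [....#/....#]: 3 plies

ply 1, H at ....#/....# | H00=-1→##..#/....#; H01=+1→.##.#/....#*; H02=-1→..###/....#; H10=-1→....#/##..#; H11=+1→....#/.##.#; H12=-1→....#/..###
ply 2, V at .##.#/....# | V00=-1→###.#/#...#*; V03=-1→.####/...##
ply 3, H at ###.#/#...# | H11=-1→###.#/###.#; H12=+1→###.#/#.###*
ply 4: ###.#/#.### is terminal -1 (V); from ....#/....# depth 5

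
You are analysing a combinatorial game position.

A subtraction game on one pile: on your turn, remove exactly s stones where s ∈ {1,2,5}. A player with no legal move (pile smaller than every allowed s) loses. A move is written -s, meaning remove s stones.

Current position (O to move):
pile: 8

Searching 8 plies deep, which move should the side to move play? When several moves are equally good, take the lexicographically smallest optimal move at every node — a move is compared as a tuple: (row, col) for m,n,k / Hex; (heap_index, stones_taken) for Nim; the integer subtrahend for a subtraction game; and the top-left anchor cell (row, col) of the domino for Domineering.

O's best at [8]: -2

[8] O move#1: -1:-1/7, -2:+1/6*, -5:+1/3
[6] X move#2: -1:-1/5*, -2:-1/4, -5:-1/1
[5] O move#3: -1:-1/4, -2:+1/3*, -5:+1/0
[3] X move#4: -1:-1/2*, -2:-1/1
[2] O move#5: -1:-1/1, -2:+1/0*
[0] end (terminal -1, X#6); searched 8 to 8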